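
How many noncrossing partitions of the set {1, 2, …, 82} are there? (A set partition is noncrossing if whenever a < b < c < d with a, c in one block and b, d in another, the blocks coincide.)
C_82 = 17526585015616776834735140517915655636396234280

These noncrossing partitions are counted by the Catalan number C_n = (1/(n + 1)) · C(2n, n). For n = 82: C_82 = (1/83) · C(164, 82) = 1454706556296192477283016662986999417820887445240/83 = 17526585015616776834735140517915655636396234280.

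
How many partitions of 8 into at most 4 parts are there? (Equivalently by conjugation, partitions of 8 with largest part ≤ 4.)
p(8, parts ≤ 4) = 15

Partitions of 8 with all parts ≤ 4: 4+4, 4+3+1, 4+2+2, 4+2+1+1, 4+1+1+1+1, 3+3+2, 3+3+1+1, 3+2+2+1, 3+2+1+1+1, 3+1+1+1+1+1, 2+2+2+2, 2+2+2+1+1, 2+2+1+1+1+1, 2+1+1+1+1+1+1, 1+1+1+1+1+1+1+1. Count = 15.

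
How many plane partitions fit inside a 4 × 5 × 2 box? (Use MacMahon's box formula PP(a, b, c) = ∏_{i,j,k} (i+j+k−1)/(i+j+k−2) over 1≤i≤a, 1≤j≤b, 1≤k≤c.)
PP(4, 5, 2) = 5292

Evaluate the triple product over i = 1..4, j = 1..5, k = 1..2. The factors are (2/1) · (3/2) · (3/2) · (4/3) · (4/3) · (5/4) · (5/4) · (6/5) · … (40 factors total). The numerators and denominators telescope so the product is an integer; carrying out the multiplication exactly gives PP(4, 5, 2) = 5292.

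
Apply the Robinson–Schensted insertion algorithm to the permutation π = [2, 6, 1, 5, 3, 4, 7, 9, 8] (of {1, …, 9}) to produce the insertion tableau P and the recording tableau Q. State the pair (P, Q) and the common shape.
P = [1, 3, 4, 7, 8] / [2, 5, 9] / [6];  Q = [1, 2, 6, 7, 8] / [3, 4, 9] / [5];  common shape = (5, 3, 1)

Row-insert the values π_1, π_2, … into P one at a time, bumping the leftmost entry strictly greater than the inserted value down to the next row. The recording tableau Q records, in position (i, j), the step at which that cell was added to P.
  Insert 2 (step 1): P = [2];  Q = [1]
  Insert 6 (step 2): P = [2, 6];  Q = [1, 2]
  Insert 1 (step 3): P = [1, 6] / [2];  Q = [1, 2] / [3]
  Insert 5 (step 4): P = [1, 5] / [2, 6];  Q = [1, 2] / [3, 4]
  Insert 3 (step 5): P = [1, 3] / [2, 5] / [6];  Q = [1, 2] / [3, 4] / [5]
  Insert 4 (step 6): P = [1, 3, 4] / [2, 5] / [6];  Q = [1, 2, 6] / [3, 4] / [5]
  Insert 7 (step 7): P = [1, 3, 4, 7] / [2, 5] / [6];  Q = [1, 2, 6, 7] / [3, 4] / [5]
  Insert 9 (step 8): P = [1, 3, 4, 7, 9] / [2, 5] / [6];  Q = [1, 2, 6, 7, 8] / [3, 4] / [5]
  Insert 8 (step 9): P = [1, 3, 4, 7, 8] / [2, 5, 9] / [6];  Q = [1, 2, 6, 7, 8] / [3, 4, 9] / [5]
Final shape: (5, 3, 1).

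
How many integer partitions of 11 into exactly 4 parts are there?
p(11, 4 parts) = 11

Partitions of n into exactly k parts ↔ partitions of n − k into at most k parts (subtract 1 from each part). For n = 11, k = 4, the partitions are: 8+1+1+1, 7+2+1+1, 6+3+1+1, 6+2+2+1, 5+4+1+1, 5+3+2+1, 5+2+2+2, 4+4+2+1, 4+3+3+1, 4+3+2+2, 3+3+3+2. Count = 11.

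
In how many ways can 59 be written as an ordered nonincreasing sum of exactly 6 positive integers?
p(59, 6 parts) = 11720

Partitions of n into exactly k parts are in bijection with partitions of n − k into at most k parts (subtract 1 from each part). So p(59, exactly 6) = p(53, parts ≤ 6). Computing via the recurrence p(m, j) = p(m, j−1) + p(m−j, j) gives 11720.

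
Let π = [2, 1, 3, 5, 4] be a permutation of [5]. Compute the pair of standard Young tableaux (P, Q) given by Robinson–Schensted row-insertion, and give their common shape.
P = [1, 3, 4] / [2, 5];  Q = [1, 3, 4] / [2, 5];  common shape = (3, 2)

Row-insert the values π_1, π_2, … into P one at a time, bumping the leftmost entry strictly greater than the inserted value down to the next row. The recording tableau Q records, in position (i, j), the step at which that cell was added to P.
  Insert 2 (step 1): P = [2];  Q = [1]
  Insert 1 (step 2): P = [1] / [2];  Q = [1] / [2]
  Insert 3 (step 3): P = [1, 3] / [2];  Q = [1, 3] / [2]
  Insert 5 (step 4): P = [1, 3, 5] / [2];  Q = [1, 3, 4] / [2]
  Insert 4 (step 5): P = [1, 3, 4] / [2, 5];  Q = [1, 3, 4] / [2, 5]
Final shape: (3, 2).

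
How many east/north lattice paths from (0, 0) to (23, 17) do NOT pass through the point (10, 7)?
Number of paths = 66482583232

Total paths from (0, 0) to (23, 17): C(40, 23) = 88732378800. Paths through (10, 7): (paths (0, 0) → (10, 7)) × (paths (10, 7) → (23, 17)) = C(17, 10) · C(23, 13) = 19448 · 1144066 = 22249795568. Avoidance count = 88732378800 − 22249795568 = 66482583232.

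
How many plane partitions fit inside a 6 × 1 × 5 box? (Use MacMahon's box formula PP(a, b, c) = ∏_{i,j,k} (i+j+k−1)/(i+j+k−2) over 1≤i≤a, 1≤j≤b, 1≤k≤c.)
PP(6, 1, 5) = 462

Evaluate the triple product over i = 1..6, j = 1..1, k = 1..5. The factors are (2/1) · (3/2) · (4/3) · (5/4) · (6/5) · (3/2) · (4/3) · (5/4) · … (30 factors total). The numerators and denominators telescope so the product is an integer; carrying out the multiplication exactly gives PP(6, 1, 5) = 462.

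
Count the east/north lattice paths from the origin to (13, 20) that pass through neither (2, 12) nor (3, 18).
Number of paths = 566242740

Inclusion–exclusion. Total paths: C(33, 13) = 573166440. Through P₁: C(14, 2)·C(19, 11) = 6877962. Through P₂: C(21, 3)·C(12, 10) = 87780. Since P₁ is strictly southwest of P₂, a monotone path through both must visit P₁ then P₂; paths through both = C(14, 2)·C(7, 1)·C(12, 10) = 42042. Avoid both = 573166440 − 6877962 − 87780 + 42042 = 566242740.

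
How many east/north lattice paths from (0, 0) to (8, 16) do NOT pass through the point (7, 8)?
Number of paths = 677556

Total paths from (0, 0) to (8, 16): C(24, 8) = 735471. Paths through (7, 8): (paths (0, 0) → (7, 8)) × (paths (7, 8) → (8, 16)) = C(15, 7) · C(9, 1) = 6435 · 9 = 57915. Avoidance count = 735471 − 57915 = 677556.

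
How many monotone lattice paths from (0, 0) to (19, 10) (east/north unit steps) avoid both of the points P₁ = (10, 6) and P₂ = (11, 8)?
Number of paths = 11984180

Inclusion–exclusion. Total paths: C(29, 19) = 20030010. Through P₁: C(16, 10)·C(13, 9) = 5725720. Through P₂: C(19, 11)·C(10, 8) = 3401190. Since P₁ is strictly southwest of P₂, a monotone path through both must visit P₁ then P₂; paths through both = C(16, 10)·C(3, 1)·C(10, 8) = 1081080. Avoid both = 20030010 − 5725720 − 3401190 + 1081080 = 11984180.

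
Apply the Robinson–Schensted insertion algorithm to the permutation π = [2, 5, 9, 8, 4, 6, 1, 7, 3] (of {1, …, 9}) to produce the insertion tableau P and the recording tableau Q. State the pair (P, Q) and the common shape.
P = [1, 3, 6, 7] / [2, 4] / [5, 8] / [9];  Q = [1, 2, 3, 8] / [4, 6] / [5, 9] / [7];  common shape = (4, 2, 2, 1)

Row-insert the values π_1, π_2, … into P one at a time, bumping the leftmost entry strictly greater than the inserted value down to the next row. The recording tableau Q records, in position (i, j), the step at which that cell was added to P.
  Insert 2 (step 1): P = [2];  Q = [1]
  Insert 5 (step 2): P = [2, 5];  Q = [1, 2]
  Insert 9 (step 3): P = [2, 5, 9];  Q = [1, 2, 3]
  Insert 8 (step 4): P = [2, 5, 8] / [9];  Q = [1, 2, 3] / [4]
  Insert 4 (step 5): P = [2, 4, 8] / [5] / [9];  Q = [1, 2, 3] / [4] / [5]
  Insert 6 (step 6): P = [2, 4, 6] / [5, 8] / [9];  Q = [1, 2, 3] / [4, 6] / [5]
  Insert 1 (step 7): P = [1, 4, 6] / [2, 8] / [5] / [9];  Q = [1, 2, 3] / [4, 6] / [5] / [7]
  Insert 7 (step 8): P = [1, 4, 6, 7] / [2, 8] / [5] / [9];  Q = [1, 2, 3, 8] / [4, 6] / [5] / [7]
  Insert 3 (step 9): P = [1, 3, 6, 7] / [2, 4] / [5, 8] / [9];  Q = [1, 2, 3, 8] / [4, 6] / [5, 9] / [7]
Final shape: (4, 2, 2, 1).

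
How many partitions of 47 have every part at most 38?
p(47, parts ≤ 38) = 124687

Use the recurrence p(n, m) = p(n, m−1) + p(n−m, m): either the largest part is < m (count p(n, m−1)) or the largest part is exactly m (remove one copy of m, count p(n−m, m)). With p(0, ·) = 1 this gives p(47, parts ≤ 38) = 124687. (By conjugating Young diagrams, this also counts partitions of 47 into at most 38 parts.)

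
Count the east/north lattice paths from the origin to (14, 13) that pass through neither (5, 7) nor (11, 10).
Number of paths = 10370580

Inclusion–exclusion. Total paths: C(27, 14) = 20058300. Through P₁: C(12, 5)·C(15, 9) = 3963960. Through P₂: C(21, 11)·C(6, 3) = 7054320. Since P₁ is strictly southwest of P₂, a monotone path through both must visit P₁ then P₂; paths through both = C(12, 5)·C(9, 6)·C(6, 3) = 1330560. Avoid both = 20058300 − 3963960 − 7054320 + 1330560 = 10370580.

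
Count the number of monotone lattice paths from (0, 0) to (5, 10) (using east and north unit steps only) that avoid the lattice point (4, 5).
Number of paths = 2247

Total paths from (0, 0) to (5, 10): C(15, 5) = 3003. Paths through (4, 5): (paths (0, 0) → (4, 5)) × (paths (4, 5) → (5, 10)) = C(9, 4) · C(6, 1) = 126 · 6 = 756. Avoidance count = 3003 − 756 = 2247.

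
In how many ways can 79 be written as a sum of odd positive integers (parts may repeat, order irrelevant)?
p_odd(79) = 70488

Enumerate partitions using only odd parts via the recurrence o(n, m) = o(n, m−2) + o(n−m, m) over odd m, starting from the largest odd part ≤ n. This gives p_odd(79) = 70488. (Euler's theorem: equals the count of distinct-part partitions.)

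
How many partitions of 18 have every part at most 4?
p(18, parts ≤ 4) = 84

Use the recurrence p(n, m) = p(n, m−1) + p(n−m, m): either the largest part is < m (count p(n, m−1)) or the largest part is exactly m (remove one copy of m, count p(n−m, m)). With p(0, ·) = 1 this gives p(18, parts ≤ 4) = 84. (By conjugating Young diagrams, this also counts partitions of 18 into at most 4 parts.)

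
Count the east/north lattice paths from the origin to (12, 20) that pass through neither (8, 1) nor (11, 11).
Number of paths = 218684565

Inclusion–exclusion. Total paths: C(32, 12) = 225792840. Through P₁: C(9, 8)·C(23, 4) = 79695. Through P₂: C(22, 11)·C(10, 1) = 7054320. Since P₁ is strictly southwest of P₂, a monotone path through both must visit P₁ then P₂; paths through both = C(9, 8)·C(13, 3)·C(10, 1) = 25740. Avoid both = 225792840 − 79695 − 7054320 + 25740 = 218684565.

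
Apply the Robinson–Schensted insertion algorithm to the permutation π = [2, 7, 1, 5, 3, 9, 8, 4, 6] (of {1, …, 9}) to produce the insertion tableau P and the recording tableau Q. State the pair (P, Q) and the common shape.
P = [1, 3, 4, 6] / [2, 5, 8] / [7, 9];  Q = [1, 2, 6, 9] / [3, 4, 7] / [5, 8];  common shape = (4, 3, 2)

Row-insert the values π_1, π_2, … into P one at a time, bumping the leftmost entry strictly greater than the inserted value down to the next row. The recording tableau Q records, in position (i, j), the step at which that cell was added to P.
  Insert 2 (step 1): P = [2];  Q = [1]
  Insert 7 (step 2): P = [2, 7];  Q = [1, 2]
  Insert 1 (step 3): P = [1, 7] / [2];  Q = [1, 2] / [3]
  Insert 5 (step 4): P = [1, 5] / [2, 7];  Q = [1, 2] / [3, 4]
  Insert 3 (step 5): P = [1, 3] / [2, 5] / [7];  Q = [1, 2] / [3, 4] / [5]
  Insert 9 (step 6): P = [1, 3, 9] / [2, 5] / [7];  Q = [1, 2, 6] / [3, 4] / [5]
  Insert 8 (step 7): P = [1, 3, 8] / [2, 5, 9] / [7];  Q = [1, 2, 6] / [3, 4, 7] / [5]
  Insert 4 (step 8): P = [1, 3, 4] / [2, 5, 8] / [7, 9];  Q = [1, 2, 6] / [3, 4, 7] / [5, 8]
  Insert 6 (step 9): P = [1, 3, 4, 6] / [2, 5, 8] / [7, 9];  Q = [1, 2, 6, 9] / [3, 4, 7] / [5, 8]
Final shape: (4, 3, 2).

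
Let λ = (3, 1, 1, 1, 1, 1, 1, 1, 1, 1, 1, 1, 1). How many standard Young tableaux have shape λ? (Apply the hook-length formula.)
# SYT of shape (3, 1, 1, 1, 1, 1, 1, 1, 1, 1, 1, 1, 1) = 91

Hook-length formula: f^λ = n! / Π hook(c), product over all cells c of the Young diagram. For λ = (3, 1, 1, 1, 1, 1, 1, 1, 1, 1, 1, 1, 1), n = 15 boxes. Hook lengths by row (left-to-right, top-to-bottom): [15, 2, 1]; [12]; [11]; [10]; [9]; [8]; [7]; [6]; [5]; [4]; [3]; [2]; [1]. Product of hooks = 14370048000. So f^λ = 15! / 14370048000 = 1307674368000 / 14370048000 = 91.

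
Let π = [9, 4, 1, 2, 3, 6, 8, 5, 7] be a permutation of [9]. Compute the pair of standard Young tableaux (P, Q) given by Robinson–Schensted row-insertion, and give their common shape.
P = [1, 2, 3, 5, 7] / [4, 6, 8] / [9];  Q = [1, 4, 5, 6, 7] / [2, 8, 9] / [3];  common shape = (5, 3, 1)

Row-insert the values π_1, π_2, … into P one at a time, bumping the leftmost entry strictly greater than the inserted value down to the next row. The recording tableau Q records, in position (i, j), the step at which that cell was added to P.
  Insert 9 (step 1): P = [9];  Q = [1]
  Insert 4 (step 2): P = [4] / [9];  Q = [1] / [2]
  Insert 1 (step 3): P = [1] / [4] / [9];  Q = [1] / [2] / [3]
  Insert 2 (step 4): P = [1, 2] / [4] / [9];  Q = [1, 4] / [2] / [3]
  Insert 3 (step 5): P = [1, 2, 3] / [4] / [9];  Q = [1, 4, 5] / [2] / [3]
  Insert 6 (step 6): P = [1, 2, 3, 6] / [4] / [9];  Q = [1, 4, 5, 6] / [2] / [3]
  Insert 8 (step 7): P = [1, 2, 3, 6, 8] / [4] / [9];  Q = [1, 4, 5, 6, 7] / [2] / [3]
  Insert 5 (step 8): P = [1, 2, 3, 5, 8] / [4, 6] / [9];  Q = [1, 4, 5, 6, 7] / [2, 8] / [3]
  Insert 7 (step 9): P = [1, 2, 3, 5, 7] / [4, 6, 8] / [9];  Q = [1, 4, 5, 6, 7] / [2, 8, 9] / [3]
Final shape: (5, 3, 1).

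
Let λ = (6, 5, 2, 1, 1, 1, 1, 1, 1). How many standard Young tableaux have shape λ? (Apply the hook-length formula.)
# SYT of shape (6, 5, 2, 1, 1, 1, 1, 1, 1) = 9976824

Hook-length formula: f^λ = n! / Π hook(c), product over all cells c of the Young diagram. For λ = (6, 5, 2, 1, 1, 1, 1, 1, 1), n = 19 boxes. Hook lengths by row (left-to-right, top-to-bottom): [14, 7, 5, 4, 3, 1]; [12, 5, 3, 2, 1]; [8, 1]; [6]; [5]; [4]; [3]; [2]; [1]. Product of hooks = 12192768000. So f^λ = 19! / 12192768000 = 121645100408832000 / 12192768000 = 9976824.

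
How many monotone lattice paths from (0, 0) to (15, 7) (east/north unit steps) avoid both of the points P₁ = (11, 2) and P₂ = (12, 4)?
Number of paths = 128996

Inclusion–exclusion. Total paths: C(22, 15) = 170544. Through P₁: C(13, 11)·C(9, 4) = 9828. Through P₂: C(16, 12)·C(6, 3) = 36400. Since P₁ is strictly southwest of P₂, a monotone path through both must visit P₁ then P₂; paths through both = C(13, 11)·C(3, 1)·C(6, 3) = 4680. Avoid both = 170544 − 9828 − 36400 + 4680 = 128996.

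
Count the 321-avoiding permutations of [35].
C_35 = 3116285494907301262

These 321-avoiding permutations are counted by the Catalan number C_n = (1/(n + 1)) · C(2n, n). For n = 35: C_35 = (1/36) · C(70, 35) = 112186277816662845432/36 = 3116285494907301262.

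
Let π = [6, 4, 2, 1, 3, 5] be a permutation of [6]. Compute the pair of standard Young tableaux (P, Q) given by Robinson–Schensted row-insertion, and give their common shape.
P = [1, 3, 5] / [2] / [4] / [6];  Q = [1, 5, 6] / [2] / [3] / [4];  common shape = (3, 1, 1, 1)

Row-insert the values π_1, π_2, … into P one at a time, bumping the leftmost entry strictly greater than the inserted value down to the next row. The recording tableau Q records, in position (i, j), the step at which that cell was added to P.
  Insert 6 (step 1): P = [6];  Q = [1]
  Insert 4 (step 2): P = [4] / [6];  Q = [1] / [2]
  Insert 2 (step 3): P = [2] / [4] / [6];  Q = [1] / [2] / [3]
  Insert 1 (step 4): P = [1] / [2] / [4] / [6];  Q = [1] / [2] / [3] / [4]
  Insert 3 (step 5): P = [1, 3] / [2] / [4] / [6];  Q = [1, 5] / [2] / [3] / [4]
  Insert 5 (step 6): P = [1, 3, 5] / [2] / [4] / [6];  Q = [1, 5, 6] / [2] / [3] / [4]
Final shape: (3, 1, 1, 1).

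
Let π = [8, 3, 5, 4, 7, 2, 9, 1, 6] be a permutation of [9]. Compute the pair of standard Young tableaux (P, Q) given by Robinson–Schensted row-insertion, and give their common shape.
P = [1, 4, 6, 9] / [2, 7] / [3] / [5] / [8];  Q = [1, 3, 5, 7] / [2, 9] / [4] / [6] / [8];  common shape = (4, 2, 1, 1, 1)

Row-insert the values π_1, π_2, … into P one at a time, bumping the leftmost entry strictly greater than the inserted value down to the next row. The recording tableau Q records, in position (i, j), the step at which that cell was added to P.
  Insert 8 (step 1): P = [8];  Q = [1]
  Insert 3 (step 2): P = [3] / [8];  Q = [1] / [2]
  Insert 5 (step 3): P = [3, 5] / [8];  Q = [1, 3] / [2]
  Insert 4 (step 4): P = [3, 4] / [5] / [8];  Q = [1, 3] / [2] / [4]
  Insert 7 (step 5): P = [3, 4, 7] / [5] / [8];  Q = [1, 3, 5] / [2] / [4]
  Insert 2 (step 6): P = [2, 4, 7] / [3] / [5] / [8];  Q = [1, 3, 5] / [2] / [4] / [6]
  Insert 9 (step 7): P = [2, 4, 7, 9] / [3] / [5] / [8];  Q = [1, 3, 5, 7] / [2] / [4] / [6]
  Insert 1 (step 8): P = [1, 4, 7, 9] / [2] / [3] / [5] / [8];  Q = [1, 3, 5, 7] / [2] / [4] / [6] / [8]
  Insert 6 (step 9): P = [1, 4, 6, 9] / [2, 7] / [3] / [5] / [8];  Q = [1, 3, 5, 7] / [2, 9] / [4] / [6] / [8]
Final shape: (4, 2, 1, 1, 1).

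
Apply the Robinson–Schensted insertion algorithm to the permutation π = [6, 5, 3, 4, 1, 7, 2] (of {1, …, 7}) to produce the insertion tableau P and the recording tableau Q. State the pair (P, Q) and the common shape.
P = [1, 2, 7] / [3, 4] / [5] / [6];  Q = [1, 4, 6] / [2, 7] / [3] / [5];  common shape = (3, 2, 1, 1)

Row-insert the values π_1, π_2, … into P one at a time, bumping the leftmost entry strictly greater than the inserted value down to the next row. The recording tableau Q records, in position (i, j), the step at which that cell was added to P.
  Insert 6 (step 1): P = [6];  Q = [1]
  Insert 5 (step 2): P = [5] / [6];  Q = [1] / [2]
  Insert 3 (step 3): P = [3] / [5] / [6];  Q = [1] / [2] / [3]
  Insert 4 (step 4): P = [3, 4] / [5] / [6];  Q = [1, 4] / [2] / [3]
  Insert 1 (step 5): P = [1, 4] / [3] / [5] / [6];  Q = [1, 4] / [2] / [3] / [5]
  Insert 7 (step 6): P = [1, 4, 7] / [3] / [5] / [6];  Q = [1, 4, 6] / [2] / [3] / [5]
  Insert 2 (step 7): P = [1, 2, 7] / [3, 4] / [5] / [6];  Q = [1, 4, 6] / [2, 7] / [3] / [5]
Final shape: (3, 2, 1, 1).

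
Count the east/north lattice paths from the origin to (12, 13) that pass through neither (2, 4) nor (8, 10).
Number of paths = 2768200

Inclusion–exclusion. Total paths: C(25, 12) = 5200300. Through P₁: C(6, 2)·C(19, 10) = 1385670. Through P₂: C(18, 8)·C(7, 4) = 1531530. Since P₁ is strictly southwest of P₂, a monotone path through both must visit P₁ then P₂; paths through both = C(6, 2)·C(12, 6)·C(7, 4) = 485100. Avoid both = 5200300 − 1385670 − 1531530 + 485100 = 2768200.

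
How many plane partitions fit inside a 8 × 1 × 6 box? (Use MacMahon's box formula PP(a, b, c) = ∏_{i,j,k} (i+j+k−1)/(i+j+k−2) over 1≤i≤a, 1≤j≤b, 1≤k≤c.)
PP(8, 1, 6) = 3003

Evaluate the triple product over i = 1..8, j = 1..1, k = 1..6. The factors are (2/1) · (3/2) · (4/3) · (5/4) · (6/5) · (7/6) · (3/2) · (4/3) · … (48 factors total). The numerators and denominators telescope so the product is an integer; carrying out the multiplication exactly gives PP(8, 1, 6) = 3003.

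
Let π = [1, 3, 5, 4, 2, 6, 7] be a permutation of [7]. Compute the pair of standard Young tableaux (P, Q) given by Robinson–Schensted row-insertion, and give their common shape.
P = [1, 2, 4, 6, 7] / [3] / [5];  Q = [1, 2, 3, 6, 7] / [4] / [5];  common shape = (5, 1, 1)

Row-insert the values π_1, π_2, … into P one at a time, bumping the leftmost entry strictly greater than the inserted value down to the next row. The recording tableau Q records, in position (i, j), the step at which that cell was added to P.
  Insert 1 (step 1): P = [1];  Q = [1]
  Insert 3 (step 2): P = [1, 3];  Q = [1, 2]
  Insert 5 (step 3): P = [1, 3, 5];  Q = [1, 2, 3]
  Insert 4 (step 4): P = [1, 3, 4] / [5];  Q = [1, 2, 3] / [4]
  Insert 2 (step 5): P = [1, 2, 4] / [3] / [5];  Q = [1, 2, 3] / [4] / [5]
  Insert 6 (step 6): P = [1, 2, 4, 6] / [3] / [5];  Q = [1, 2, 3, 6] / [4] / [5]
  Insert 7 (step 7): P = [1, 2, 4, 6, 7] / [3] / [5];  Q = [1, 2, 3, 6, 7] / [4] / [5]
Final shape: (5, 1, 1).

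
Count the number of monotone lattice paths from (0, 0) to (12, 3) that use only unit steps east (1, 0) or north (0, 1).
Number of paths = 455

A monotone lattice path from (0, 0) to (12, 3) consists of 12 east steps and 3 north steps in some order, so it is determined by which 12 of the 15 steps are east. The count is C(15, 12) = 455.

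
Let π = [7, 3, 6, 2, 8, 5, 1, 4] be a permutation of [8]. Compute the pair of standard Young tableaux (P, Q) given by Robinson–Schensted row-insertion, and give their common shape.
P = [1, 4, 8] / [2, 5] / [3, 6] / [7];  Q = [1, 3, 5] / [2, 6] / [4, 8] / [7];  common shape = (3, 2, 2, 1)

Row-insert the values π_1, π_2, … into P one at a time, bumping the leftmost entry strictly greater than the inserted value down to the next row. The recording tableau Q records, in position (i, j), the step at which that cell was added to P.
  Insert 7 (step 1): P = [7];  Q = [1]
  Insert 3 (step 2): P = [3] / [7];  Q = [1] / [2]
  Insert 6 (step 3): P = [3, 6] / [7];  Q = [1, 3] / [2]
  Insert 2 (step 4): P = [2, 6] / [3] / [7];  Q = [1, 3] / [2] / [4]
  Insert 8 (step 5): P = [2, 6, 8] / [3] / [7];  Q = [1, 3, 5] / [2] / [4]
  Insert 5 (step 6): P = [2, 5, 8] / [3, 6] / [7];  Q = [1, 3, 5] / [2, 6] / [4]
  Insert 1 (step 7): P = [1, 5, 8] / [2, 6] / [3] / [7];  Q = [1, 3, 5] / [2, 6] / [4] / [7]
  Insert 4 (step 8): P = [1, 4, 8] / [2, 5] / [3, 6] / [7];  Q = [1, 3, 5] / [2, 6] / [4, 8] / [7]
Final shape: (3, 2, 2, 1).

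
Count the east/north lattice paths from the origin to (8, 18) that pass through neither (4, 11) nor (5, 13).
Number of paths = 861337

Inclusion–exclusion. Total paths: C(26, 8) = 1562275. Through P₁: C(15, 4)·C(11, 4) = 450450. Through P₂: C(18, 5)·C(8, 3) = 479808. Since P₁ is strictly southwest of P₂, a monotone path through both must visit P₁ then P₂; paths through both = C(15, 4)·C(3, 1)·C(8, 3) = 229320. Avoid both = 1562275 − 450450 − 479808 + 229320 = 861337.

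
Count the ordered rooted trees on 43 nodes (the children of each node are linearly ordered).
C_42 = 39044429911904443959240

These ordered rooted trees are counted by the Catalan number C_n = (1/(n + 1)) · C(2n, n). For n = 42: C_42 = (1/43) · C(84, 42) = 1678910486211891090247320/43 = 39044429911904443959240.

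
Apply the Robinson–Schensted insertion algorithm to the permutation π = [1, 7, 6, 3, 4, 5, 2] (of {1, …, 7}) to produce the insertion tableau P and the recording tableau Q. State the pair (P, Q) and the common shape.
P = [1, 2, 4, 5] / [3] / [6] / [7];  Q = [1, 2, 5, 6] / [3] / [4] / [7];  common shape = (4, 1, 1, 1)

Row-insert the values π_1, π_2, … into P one at a time, bumping the leftmost entry strictly greater than the inserted value down to the next row. The recording tableau Q records, in position (i, j), the step at which that cell was added to P.
  Insert 1 (step 1): P = [1];  Q = [1]
  Insert 7 (step 2): P = [1, 7];  Q = [1, 2]
  Insert 6 (step 3): P = [1, 6] / [7];  Q = [1, 2] / [3]
  Insert 3 (step 4): P = [1, 3] / [6] / [7];  Q = [1, 2] / [3] / [4]
  Insert 4 (step 5): P = [1, 3, 4] / [6] / [7];  Q = [1, 2, 5] / [3] / [4]
  Insert 5 (step 6): P = [1, 3, 4, 5] / [6] / [7];  Q = [1, 2, 5, 6] / [3] / [4]
  Insert 2 (step 7): P = [1, 2, 4, 5] / [3] / [6] / [7];  Q = [1, 2, 5, 6] / [3] / [4] / [7]
Final shape: (4, 1, 1, 1).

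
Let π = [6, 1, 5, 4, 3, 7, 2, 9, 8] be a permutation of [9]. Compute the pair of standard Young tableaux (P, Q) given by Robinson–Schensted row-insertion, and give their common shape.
P = [1, 2, 7, 8] / [3, 9] / [4] / [5] / [6];  Q = [1, 3, 6, 8] / [2, 9] / [4] / [5] / [7];  common shape = (4, 2, 1, 1, 1)

Row-insert the values π_1, π_2, … into P one at a time, bumping the leftmost entry strictly greater than the inserted value down to the next row. The recording tableau Q records, in position (i, j), the step at which that cell was added to P.
  Insert 6 (step 1): P = [6];  Q = [1]
  Insert 1 (step 2): P = [1] / [6];  Q = [1] / [2]
  Insert 5 (step 3): P = [1, 5] / [6];  Q = [1, 3] / [2]
  Insert 4 (step 4): P = [1, 4] / [5] / [6];  Q = [1, 3] / [2] / [4]
  Insert 3 (step 5): P = [1, 3] / [4] / [5] / [6];  Q = [1, 3] / [2] / [4] / [5]
  Insert 7 (step 6): P = [1, 3, 7] / [4] / [5] / [6];  Q = [1, 3, 6] / [2] / [4] / [5]
  Insert 2 (step 7): P = [1, 2, 7] / [3] / [4] / [5] / [6];  Q = [1, 3, 6] / [2] / [4] / [5] / [7]
  Insert 9 (step 8): P = [1, 2, 7, 9] / [3] / [4] / [5] / [6];  Q = [1, 3, 6, 8] / [2] / [4] / [5] / [7]
  Insert 8 (step 9): P = [1, 2, 7, 8] / [3, 9] / [4] / [5] / [6];  Q = [1, 3, 6, 8] / [2, 9] / [4] / [5] / [7]
Final shape: (4, 2, 1, 1, 1).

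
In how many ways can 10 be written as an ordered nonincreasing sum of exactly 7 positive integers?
p(10, 7 parts) = 3

Partitions of n into exactly k parts ↔ partitions of n − k into at most k parts (subtract 1 from each part). For n = 10, k = 7, the partitions are: 4+1+1+1+1+1+1, 3+2+1+1+1+1+1, 2+2+2+1+1+1+1. Count = 3.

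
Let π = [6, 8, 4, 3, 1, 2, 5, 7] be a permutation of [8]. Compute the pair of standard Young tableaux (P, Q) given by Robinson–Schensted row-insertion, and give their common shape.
P = [1, 2, 5, 7] / [3, 8] / [4] / [6];  Q = [1, 2, 7, 8] / [3, 6] / [4] / [5];  common shape = (4, 2, 1, 1)

Row-insert the values π_1, π_2, … into P one at a time, bumping the leftmost entry strictly greater than the inserted value down to the next row. The recording tableau Q records, in position (i, j), the step at which that cell was added to P.
  Insert 6 (step 1): P = [6];  Q = [1]
  Insert 8 (step 2): P = [6, 8];  Q = [1, 2]
  Insert 4 (step 3): P = [4, 8] / [6];  Q = [1, 2] / [3]
  Insert 3 (step 4): P = [3, 8] / [4] / [6];  Q = [1, 2] / [3] / [4]
  Insert 1 (step 5): P = [1, 8] / [3] / [4] / [6];  Q = [1, 2] / [3] / [4] / [5]
  Insert 2 (step 6): P = [1, 2] / [3, 8] / [4] / [6];  Q = [1, 2] / [3, 6] / [4] / [5]
  Insert 5 (step 7): P = [1, 2, 5] / [3, 8] / [4] / [6];  Q = [1, 2, 7] / [3, 6] / [4] / [5]
  Insert 7 (step 8): P = [1, 2, 5, 7] / [3, 8] / [4] / [6];  Q = [1, 2, 7, 8] / [3, 6] / [4] / [5]
Final shape: (4, 2, 1, 1).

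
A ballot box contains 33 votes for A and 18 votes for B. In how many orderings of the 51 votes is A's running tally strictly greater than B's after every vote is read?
Strict-lead orderings = 8206149492625

Total orderings of the 51 votes with 33 for A: C(51, 33) = 27900908274925. By the Bertrand ballot formula (Cycle Lemma / reflection principle), the number of orderings in which A is strictly ahead of B throughout is (p − q)/(p + q) · C(p + q, p) = (33 − 18)/(33 + 18) · 27900908274925 = 8206149492625.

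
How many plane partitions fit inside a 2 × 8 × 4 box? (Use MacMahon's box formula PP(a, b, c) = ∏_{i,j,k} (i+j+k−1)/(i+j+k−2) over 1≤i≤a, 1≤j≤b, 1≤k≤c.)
PP(2, 8, 4) = 70785

Evaluate the triple product over i = 1..2, j = 1..8, k = 1..4. The factors are (2/1) · (3/2) · (4/3) · (5/4) · (3/2) · (4/3) · (5/4) · (6/5) · … (64 factors total). The numerators and denominators telescope so the product is an integer; carrying out the multiplication exactly gives PP(2, 8, 4) = 70785.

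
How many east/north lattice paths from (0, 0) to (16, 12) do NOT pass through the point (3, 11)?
Number of paths = 30416659

Total paths from (0, 0) to (16, 12): C(28, 16) = 30421755. Paths through (3, 11): (paths (0, 0) → (3, 11)) × (paths (3, 11) → (16, 12)) = C(14, 3) · C(14, 13) = 364 · 14 = 5096. Avoidance count = 30421755 − 5096 = 30416659.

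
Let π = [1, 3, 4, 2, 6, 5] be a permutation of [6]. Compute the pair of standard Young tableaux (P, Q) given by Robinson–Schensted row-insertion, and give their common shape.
P = [1, 2, 4, 5] / [3, 6];  Q = [1, 2, 3, 5] / [4, 6];  common shape = (4, 2)

Row-insert the values π_1, π_2, … into P one at a time, bumping the leftmost entry strictly greater than the inserted value down to the next row. The recording tableau Q records, in position (i, j), the step at which that cell was added to P.
  Insert 1 (step 1): P = [1];  Q = [1]
  Insert 3 (step 2): P = [1, 3];  Q = [1, 2]
  Insert 4 (step 3): P = [1, 3, 4];  Q = [1, 2, 3]
  Insert 2 (step 4): P = [1, 2, 4] / [3];  Q = [1, 2, 3] / [4]
  Insert 6 (step 5): P = [1, 2, 4, 6] / [3];  Q = [1, 2, 3, 5] / [4]
  Insert 5 (step 6): P = [1, 2, 4, 5] / [3, 6];  Q = [1, 2, 3, 5] / [4, 6]
Final shape: (4, 2).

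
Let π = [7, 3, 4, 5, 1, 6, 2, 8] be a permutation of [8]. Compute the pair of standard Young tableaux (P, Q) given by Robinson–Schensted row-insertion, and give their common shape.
P = [1, 2, 5, 6, 8] / [3, 4] / [7];  Q = [1, 3, 4, 6, 8] / [2, 7] / [5];  common shape = (5, 2, 1)

Row-insert the values π_1, π_2, … into P one at a time, bumping the leftmost entry strictly greater than the inserted value down to the next row. The recording tableau Q records, in position (i, j), the step at which that cell was added to P.
  Insert 7 (step 1): P = [7];  Q = [1]
  Insert 3 (step 2): P = [3] / [7];  Q = [1] / [2]
  Insert 4 (step 3): P = [3, 4] / [7];  Q = [1, 3] / [2]
  Insert 5 (step 4): P = [3, 4, 5] / [7];  Q = [1, 3, 4] / [2]
  Insert 1 (step 5): P = [1, 4, 5] / [3] / [7];  Q = [1, 3, 4] / [2] / [5]
  Insert 6 (step 6): P = [1, 4, 5, 6] / [3] / [7];  Q = [1, 3, 4, 6] / [2] / [5]
  Insert 2 (step 7): P = [1, 2, 5, 6] / [3, 4] / [7];  Q = [1, 3, 4, 6] / [2, 7] / [5]
  Insert 8 (step 8): P = [1, 2, 5, 6, 8] / [3, 4] / [7];  Q = [1, 3, 4, 6, 8] / [2, 7] / [5]
Final shape: (5, 2, 1).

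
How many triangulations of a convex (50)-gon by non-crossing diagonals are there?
C_48 = 131327898242169365477991900

These polygon triangulations are counted by the Catalan number C_n = (1/(n + 1)) · C(2n, n). For n = 48: C_48 = (1/49) · C(96, 48) = 6435067013866298908421603100/49 = 131327898242169365477991900.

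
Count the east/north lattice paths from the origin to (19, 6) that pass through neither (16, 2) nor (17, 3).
Number of paths = 163405

Inclusion–exclusion. Total paths: C(25, 19) = 177100. Through P₁: C(18, 16)·C(7, 3) = 5355. Through P₂: C(20, 17)·C(5, 2) = 11400. Since P₁ is strictly southwest of P₂, a monotone path through both must visit P₁ then P₂; paths through both = C(18, 16)·C(2, 1)·C(5, 2) = 3060. Avoid both = 177100 − 5355 − 11400 + 3060 = 163405.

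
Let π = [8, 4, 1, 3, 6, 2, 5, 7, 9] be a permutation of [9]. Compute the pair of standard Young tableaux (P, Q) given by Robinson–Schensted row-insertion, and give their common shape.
P = [1, 2, 5, 7, 9] / [3, 6] / [4] / [8];  Q = [1, 4, 5, 8, 9] / [2, 7] / [3] / [6];  common shape = (5, 2, 1, 1)

Row-insert the values π_1, π_2, … into P one at a time, bumping the leftmost entry strictly greater than the inserted value down to the next row. The recording tableau Q records, in position (i, j), the step at which that cell was added to P.
  Insert 8 (step 1): P = [8];  Q = [1]
  Insert 4 (step 2): P = [4] / [8];  Q = [1] / [2]
  Insert 1 (step 3): P = [1] / [4] / [8];  Q = [1] / [2] / [3]
  Insert 3 (step 4): P = [1, 3] / [4] / [8];  Q = [1, 4] / [2] / [3]
  Insert 6 (step 5): P = [1, 3, 6] / [4] / [8];  Q = [1, 4, 5] / [2] / [3]
  Insert 2 (step 6): P = [1, 2, 6] / [3] / [4] / [8];  Q = [1, 4, 5] / [2] / [3] / [6]
  Insert 5 (step 7): P = [1, 2, 5] / [3, 6] / [4] / [8];  Q = [1, 4, 5] / [2, 7] / [3] / [6]
  Insert 7 (step 8): P = [1, 2, 5, 7] / [3, 6] / [4] / [8];  Q = [1, 4, 5, 8] / [2, 7] / [3] / [6]
  Insert 9 (step 9): P = [1, 2, 5, 7, 9] / [3, 6] / [4] / [8];  Q = [1, 4, 5, 8, 9] / [2, 7] / [3] / [6]
Final shape: (5, 2, 1, 1).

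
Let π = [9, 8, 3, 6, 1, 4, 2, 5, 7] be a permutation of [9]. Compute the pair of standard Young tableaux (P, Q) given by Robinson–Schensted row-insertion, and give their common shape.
P = [1, 2, 5, 7] / [3, 4] / [6] / [8] / [9];  Q = [1, 4, 8, 9] / [2, 6] / [3] / [5] / [7];  common shape = (4, 2, 1, 1, 1)

Row-insert the values π_1, π_2, … into P one at a time, bumping the leftmost entry strictly greater than the inserted value down to the next row. The recording tableau Q records, in position (i, j), the step at which that cell was added to P.
  Insert 9 (step 1): P = [9];  Q = [1]
  Insert 8 (step 2): P = [8] / [9];  Q = [1] / [2]
  Insert 3 (step 3): P = [3] / [8] / [9];  Q = [1] / [2] / [3]
  Insert 6 (step 4): P = [3, 6] / [8] / [9];  Q = [1, 4] / [2] / [3]
  Insert 1 (step 5): P = [1, 6] / [3] / [8] / [9];  Q = [1, 4] / [2] / [3] / [5]
  Insert 4 (step 6): P = [1, 4] / [3, 6] / [8] / [9];  Q = [1, 4] / [2, 6] / [3] / [5]
  Insert 2 (step 7): P = [1, 2] / [3, 4] / [6] / [8] / [9];  Q = [1, 4] / [2, 6] / [3] / [5] / [7]
  Insert 5 (step 8): P = [1, 2, 5] / [3, 4] / [6] / [8] / [9];  Q = [1, 4, 8] / [2, 6] / [3] / [5] / [7]
  Insert 7 (step 9): P = [1, 2, 5, 7] / [3, 4] / [6] / [8] / [9];  Q = [1, 4, 8, 9] / [2, 6] / [3] / [5] / [7]
Final shape: (4, 2, 1, 1, 1).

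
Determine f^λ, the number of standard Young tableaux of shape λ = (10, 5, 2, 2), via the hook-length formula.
# SYT of shape (10, 5, 2, 2) = 4263600

Hook-length formula: f^λ = n! / Π hook(c), product over all cells c of the Young diagram. For λ = (10, 5, 2, 2), n = 19 boxes. Hook lengths by row (left-to-right, top-to-bottom): [13, 12, 9, 8, 7, 5, 4, 3, 2, 1]; [7, 6, 3, 2, 1]; [3, 2]; [2, 1]. Product of hooks = 28531077120. So f^λ = 19! / 28531077120 = 121645100408832000 / 28531077120 = 4263600.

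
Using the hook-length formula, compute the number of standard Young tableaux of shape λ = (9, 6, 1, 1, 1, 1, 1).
# SYT of shape (9, 6, 1, 1, 1, 1, 1) = 11286912

Hook-length formula: f^λ = n! / Π hook(c), product over all cells c of the Young diagram. For λ = (9, 6, 1, 1, 1, 1, 1), n = 20 boxes. Hook lengths by row (left-to-right, top-to-bottom): [15, 9, 8, 7, 6, 5, 3, 2, 1]; [11, 5, 4, 3, 2, 1]; [5]; [4]; [3]; [2]; [1]. Product of hooks = 215550720000. So f^λ = 20! / 215550720000 = 2432902008176640000 / 215550720000 = 11286912.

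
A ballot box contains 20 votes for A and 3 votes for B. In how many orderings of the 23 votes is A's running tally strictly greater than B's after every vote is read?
Strict-lead orderings = 1309

Total orderings of the 23 votes with 20 for A: C(23, 20) = 1771. By the Bertrand ballot formula (Cycle Lemma / reflection principle), the number of orderings in which A is strictly ahead of B throughout is (p − q)/(p + q) · C(p + q, p) = (20 − 3)/(20 + 3) · 1771 = 1309.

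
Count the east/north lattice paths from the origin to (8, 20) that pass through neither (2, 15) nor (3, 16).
Number of paths = 2957451

Inclusion–exclusion. Total paths: C(28, 8) = 3108105. Through P₁: C(17, 2)·C(11, 6) = 62832. Through P₂: C(19, 3)·C(9, 5) = 122094. Since P₁ is strictly southwest of P₂, a monotone path through both must visit P₁ then P₂; paths through both = C(17, 2)·C(2, 1)·C(9, 5) = 34272. Avoid both = 3108105 − 62832 − 122094 + 34272 = 2957451.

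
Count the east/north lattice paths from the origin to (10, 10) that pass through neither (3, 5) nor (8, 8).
Number of paths = 82000

Inclusion–exclusion. Total paths: C(20, 10) = 184756. Through P₁: C(8, 3)·C(12, 7) = 44352. Through P₂: C(16, 8)·C(4, 2) = 77220. Since P₁ is strictly southwest of P₂, a monotone path through both must visit P₁ then P₂; paths through both = C(8, 3)·C(8, 5)·C(4, 2) = 18816. Avoid both = 184756 − 44352 − 77220 + 18816 = 82000.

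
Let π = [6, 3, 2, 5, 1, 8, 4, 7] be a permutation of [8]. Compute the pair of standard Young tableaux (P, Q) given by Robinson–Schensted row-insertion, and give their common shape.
P = [1, 4, 7] / [2, 5, 8] / [3] / [6];  Q = [1, 4, 6] / [2, 7, 8] / [3] / [5];  common shape = (3, 3, 1, 1)

Row-insert the values π_1, π_2, … into P one at a time, bumping the leftmost entry strictly greater than the inserted value down to the next row. The recording tableau Q records, in position (i, j), the step at which that cell was added to P.
  Insert 6 (step 1): P = [6];  Q = [1]
  Insert 3 (step 2): P = [3] / [6];  Q = [1] / [2]
  Insert 2 (step 3): P = [2] / [3] / [6];  Q = [1] / [2] / [3]
  Insert 5 (step 4): P = [2, 5] / [3] / [6];  Q = [1, 4] / [2] / [3]
  Insert 1 (step 5): P = [1, 5] / [2] / [3] / [6];  Q = [1, 4] / [2] / [3] / [5]
  Insert 8 (step 6): P = [1, 5, 8] / [2] / [3] / [6];  Q = [1, 4, 6] / [2] / [3] / [5]
  Insert 4 (step 7): P = [1, 4, 8] / [2, 5] / [3] / [6];  Q = [1, 4, 6] / [2, 7] / [3] / [5]
  Insert 7 (step 8): P = [1, 4, 7] / [2, 5, 8] / [3] / [6];  Q = [1, 4, 6] / [2, 7, 8] / [3] / [5]
Final shape: (3, 3, 1, 1).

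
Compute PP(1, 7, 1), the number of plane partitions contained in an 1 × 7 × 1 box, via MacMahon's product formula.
PP(1, 7, 1) = 8

Evaluate the triple product over i = 1..1, j = 1..7, k = 1..1. The factors are (2/1) · (3/2) · (4/3) · (5/4) · (6/5) · (7/6) · (8/7). The numerators and denominators telescope so the product is an integer; carrying out the multiplication exactly gives PP(1, 7, 1) = 8.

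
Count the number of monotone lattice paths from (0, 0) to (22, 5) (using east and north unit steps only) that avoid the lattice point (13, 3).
Number of paths = 49930

Total paths from (0, 0) to (22, 5): C(27, 22) = 80730. Paths through (13, 3): (paths (0, 0) → (13, 3)) × (paths (13, 3) → (22, 5)) = C(16, 13) · C(11, 9) = 560 · 55 = 30800. Avoidance count = 80730 − 30800 = 49930.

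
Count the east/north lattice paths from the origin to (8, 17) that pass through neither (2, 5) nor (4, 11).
Number of paths = 528561

Inclusion–exclusion. Total paths: C(25, 8) = 1081575. Through P₁: C(7, 2)·C(18, 6) = 389844. Through P₂: C(15, 4)·C(10, 4) = 286650. Since P₁ is strictly southwest of P₂, a monotone path through both must visit P₁ then P₂; paths through both = C(7, 2)·C(8, 2)·C(10, 4) = 123480. Avoid both = 1081575 − 389844 − 286650 + 123480 = 528561.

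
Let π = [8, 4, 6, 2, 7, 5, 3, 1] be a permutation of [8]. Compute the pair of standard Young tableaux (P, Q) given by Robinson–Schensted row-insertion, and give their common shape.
P = [1, 3, 7] / [2, 5] / [4] / [6] / [8];  Q = [1, 3, 5] / [2, 6] / [4] / [7] / [8];  common shape = (3, 2, 1, 1, 1)

Row-insert the values π_1, π_2, … into P one at a time, bumping the leftmost entry strictly greater than the inserted value down to the next row. The recording tableau Q records, in position (i, j), the step at which that cell was added to P.
  Insert 8 (step 1): P = [8];  Q = [1]
  Insert 4 (step 2): P = [4] / [8];  Q = [1] / [2]
  Insert 6 (step 3): P = [4, 6] / [8];  Q = [1, 3] / [2]
  Insert 2 (step 4): P = [2, 6] / [4] / [8];  Q = [1, 3] / [2] / [4]
  Insert 7 (step 5): P = [2, 6, 7] / [4] / [8];  Q = [1, 3, 5] / [2] / [4]
  Insert 5 (step 6): P = [2, 5, 7] / [4, 6] / [8];  Q = [1, 3, 5] / [2, 6] / [4]
  Insert 3 (step 7): P = [2, 3, 7] / [4, 5] / [6] / [8];  Q = [1, 3, 5] / [2, 6] / [4] / [7]
  Insert 1 (step 8): P = [1, 3, 7] / [2, 5] / [4] / [6] / [8];  Q = [1, 3, 5] / [2, 6] / [4] / [7] / [8]
Final shape: (3, 2, 1, 1, 1).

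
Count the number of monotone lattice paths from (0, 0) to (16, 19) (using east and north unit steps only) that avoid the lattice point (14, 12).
Number of paths = 3712251750

Total paths from (0, 0) to (16, 19): C(35, 16) = 4059928950. Paths through (14, 12): (paths (0, 0) → (14, 12)) × (paths (14, 12) → (16, 19)) = C(26, 14) · C(9, 2) = 9657700 · 36 = 347677200. Avoidance count = 4059928950 − 347677200 = 3712251750.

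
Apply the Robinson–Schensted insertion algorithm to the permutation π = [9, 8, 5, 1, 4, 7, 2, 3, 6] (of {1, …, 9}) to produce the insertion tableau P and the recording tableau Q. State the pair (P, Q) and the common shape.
P = [1, 2, 3, 6] / [4, 7] / [5] / [8] / [9];  Q = [1, 5, 6, 9] / [2, 8] / [3] / [4] / [7];  common shape = (4, 2, 1, 1, 1)

Row-insert the values π_1, π_2, … into P one at a time, bumping the leftmost entry strictly greater than the inserted value down to the next row. The recording tableau Q records, in position (i, j), the step at which that cell was added to P.
  Insert 9 (step 1): P = [9];  Q = [1]
  Insert 8 (step 2): P = [8] / [9];  Q = [1] / [2]
  Insert 5 (step 3): P = [5] / [8] / [9];  Q = [1] / [2] / [3]
  Insert 1 (step 4): P = [1] / [5] / [8] / [9];  Q = [1] / [2] / [3] / [4]
  Insert 4 (step 5): P = [1, 4] / [5] / [8] / [9];  Q = [1, 5] / [2] / [3] / [4]
  Insert 7 (step 6): P = [1, 4, 7] / [5] / [8] / [9];  Q = [1, 5, 6] / [2] / [3] / [4]
  Insert 2 (step 7): P = [1, 2, 7] / [4] / [5] / [8] / [9];  Q = [1, 5, 6] / [2] / [3] / [4] / [7]
  Insert 3 (step 8): P = [1, 2, 3] / [4, 7] / [5] / [8] / [9];  Q = [1, 5, 6] / [2, 8] / [3] / [4] / [7]
  Insert 6 (step 9): P = [1, 2, 3, 6] / [4, 7] / [5] / [8] / [9];  Q = [1, 5, 6, 9] / [2, 8] / [3] / [4] / [7]
Final shape: (4, 2, 1, 1, 1).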